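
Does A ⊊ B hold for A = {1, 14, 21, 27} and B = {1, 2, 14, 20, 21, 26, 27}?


A ⊂ B requires: A ⊆ B AND A ≠ B.
A ⊆ B? Yes
A = B? No
A ⊂ B: Yes (A is a proper subset of B)

Yes, A ⊂ B


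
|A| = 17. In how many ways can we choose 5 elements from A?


C(n,k) = n! / (k!(n-k)!)
C(17,5) = 17! / (5!12!)
= 6188

C(17,5) = 6188


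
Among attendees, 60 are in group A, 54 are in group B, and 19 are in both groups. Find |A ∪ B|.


|A ∪ B| = |A| + |B| - |A ∩ B|
= 60 + 54 - 19
= 95

|A ∪ B| = 95


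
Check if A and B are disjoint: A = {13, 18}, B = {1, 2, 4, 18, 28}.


Disjoint means A ∩ B = ∅.
A ∩ B = {18}
A ∩ B ≠ ∅, so A and B are NOT disjoint.

No, A and B are not disjoint (A ∩ B = {18})


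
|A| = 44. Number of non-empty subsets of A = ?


Total subsets = 2^n = 2^44 = 17592186044416
Non-empty subsets exclude the empty set: 2^n - 1
= 17592186044416 - 1
= 17592186044415

Number of non-empty subsets = 17592186044415


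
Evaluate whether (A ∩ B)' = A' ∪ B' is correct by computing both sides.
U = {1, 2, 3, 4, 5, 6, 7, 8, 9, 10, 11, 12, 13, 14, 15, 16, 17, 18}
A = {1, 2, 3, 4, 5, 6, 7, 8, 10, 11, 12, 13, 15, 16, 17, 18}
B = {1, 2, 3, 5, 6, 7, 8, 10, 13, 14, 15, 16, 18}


LHS: A ∩ B = {1, 2, 3, 5, 6, 7, 8, 10, 13, 15, 16, 18}
(A ∩ B)' = U \ (A ∩ B) = {4, 9, 11, 12, 14, 17}
A' = {9, 14}, B' = {4, 9, 11, 12, 17}
Claimed RHS: A' ∪ B' = {4, 9, 11, 12, 14, 17}
Identity is VALID: LHS = RHS = {4, 9, 11, 12, 14, 17} ✓

Identity is valid. (A ∩ B)' = A' ∪ B' = {4, 9, 11, 12, 14, 17}


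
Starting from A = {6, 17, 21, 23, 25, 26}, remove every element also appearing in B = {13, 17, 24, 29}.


A \ B = elements in A but not in B
A = {6, 17, 21, 23, 25, 26}
B = {13, 17, 24, 29}
Remove from A any elements in B
A \ B = {6, 21, 23, 25, 26}

A \ B = {6, 21, 23, 25, 26}


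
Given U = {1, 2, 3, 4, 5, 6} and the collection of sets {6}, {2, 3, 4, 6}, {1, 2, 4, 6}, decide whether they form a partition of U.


A partition requires: (1) non-empty parts, (2) pairwise disjoint, (3) union = U
Parts: {6}, {2, 3, 4, 6}, {1, 2, 4, 6}
Union of parts: {1, 2, 3, 4, 6}
U = {1, 2, 3, 4, 5, 6}
All non-empty? True
Pairwise disjoint? False
Covers U? False

No, not a valid partition


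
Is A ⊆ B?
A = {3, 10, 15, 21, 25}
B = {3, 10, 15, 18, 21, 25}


A ⊆ B means every element of A is in B.
All elements of A are in B.
So A ⊆ B.

Yes, A ⊆ B


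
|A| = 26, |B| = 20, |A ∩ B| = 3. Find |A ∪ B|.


|A ∪ B| = |A| + |B| - |A ∩ B|
= 26 + 20 - 3
= 43

|A ∪ B| = 43


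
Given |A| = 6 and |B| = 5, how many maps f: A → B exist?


Each of |A| = 6 inputs maps to any of |B| = 5 outputs.
# functions = |B|^|A| = 5^6
= 15625

Number of functions = 15625


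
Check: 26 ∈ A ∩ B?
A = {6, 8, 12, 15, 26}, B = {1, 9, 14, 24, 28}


A = {6, 8, 12, 15, 26}, B = {1, 9, 14, 24, 28}
A ∩ B = elements in both A and B
A ∩ B = ∅
Checking if 26 ∈ A ∩ B
26 is not in A ∩ B → False

26 ∉ A ∩ B


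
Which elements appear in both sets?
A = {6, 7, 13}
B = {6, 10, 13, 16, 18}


A ∩ B = elements in both A and B
A = {6, 7, 13}
B = {6, 10, 13, 16, 18}
A ∩ B = {6, 13}

A ∩ B = {6, 13}


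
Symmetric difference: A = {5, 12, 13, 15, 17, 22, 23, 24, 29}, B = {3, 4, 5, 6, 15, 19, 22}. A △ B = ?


A △ B = (A \ B) ∪ (B \ A) = elements in exactly one of A or B
A \ B = {12, 13, 17, 23, 24, 29}
B \ A = {3, 4, 6, 19}
A △ B = {3, 4, 6, 12, 13, 17, 19, 23, 24, 29}

A △ B = {3, 4, 6, 12, 13, 17, 19, 23, 24, 29}


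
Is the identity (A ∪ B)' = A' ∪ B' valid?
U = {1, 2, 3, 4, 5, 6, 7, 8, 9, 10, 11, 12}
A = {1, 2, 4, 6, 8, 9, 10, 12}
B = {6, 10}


LHS: A ∪ B = {1, 2, 4, 6, 8, 9, 10, 12}
(A ∪ B)' = U \ (A ∪ B) = {3, 5, 7, 11}
A' = {3, 5, 7, 11}, B' = {1, 2, 3, 4, 5, 7, 8, 9, 11, 12}
Claimed RHS: A' ∪ B' = {1, 2, 3, 4, 5, 7, 8, 9, 11, 12}
Identity is INVALID: LHS = {3, 5, 7, 11} but the RHS claimed here equals {1, 2, 3, 4, 5, 7, 8, 9, 11, 12}. The correct form is (A ∪ B)' = A' ∩ B'.

Identity is invalid: (A ∪ B)' = {3, 5, 7, 11} but A' ∪ B' = {1, 2, 3, 4, 5, 7, 8, 9, 11, 12}. The correct De Morgan law is (A ∪ B)' = A' ∩ B'.


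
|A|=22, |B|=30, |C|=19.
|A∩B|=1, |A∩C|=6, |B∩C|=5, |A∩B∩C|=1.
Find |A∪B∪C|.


|A∪B∪C| = |A|+|B|+|C| - |A∩B|-|A∩C|-|B∩C| + |A∩B∩C|
= 22+30+19 - 1-6-5 + 1
= 71 - 12 + 1
= 60

|A ∪ B ∪ C| = 60


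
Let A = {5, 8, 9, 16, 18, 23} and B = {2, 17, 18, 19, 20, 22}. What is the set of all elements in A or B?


A ∪ B = all elements in A or B (or both)
A = {5, 8, 9, 16, 18, 23}
B = {2, 17, 18, 19, 20, 22}
A ∪ B = {2, 5, 8, 9, 16, 17, 18, 19, 20, 22, 23}

A ∪ B = {2, 5, 8, 9, 16, 17, 18, 19, 20, 22, 23}


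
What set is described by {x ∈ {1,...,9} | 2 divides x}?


Checking each candidate:
Condition: multiples of 2 in {1,...,9}
Result = {2, 4, 6, 8}

{2, 4, 6, 8}


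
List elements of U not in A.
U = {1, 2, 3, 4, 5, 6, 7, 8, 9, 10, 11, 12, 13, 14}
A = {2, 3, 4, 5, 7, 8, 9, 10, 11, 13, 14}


Aᶜ = U \ A = elements in U but not in A
U = {1, 2, 3, 4, 5, 6, 7, 8, 9, 10, 11, 12, 13, 14}
A = {2, 3, 4, 5, 7, 8, 9, 10, 11, 13, 14}
Aᶜ = {1, 6, 12}

Aᶜ = {1, 6, 12}


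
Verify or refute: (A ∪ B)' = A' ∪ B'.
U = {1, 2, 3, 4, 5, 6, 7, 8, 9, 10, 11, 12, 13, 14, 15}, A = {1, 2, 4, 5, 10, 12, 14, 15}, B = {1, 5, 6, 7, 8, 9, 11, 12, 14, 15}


LHS: A ∪ B = {1, 2, 4, 5, 6, 7, 8, 9, 10, 11, 12, 14, 15}
(A ∪ B)' = U \ (A ∪ B) = {3, 13}
A' = {3, 6, 7, 8, 9, 11, 13}, B' = {2, 3, 4, 10, 13}
Claimed RHS: A' ∪ B' = {2, 3, 4, 6, 7, 8, 9, 10, 11, 13}
Identity is INVALID: LHS = {3, 13} but the RHS claimed here equals {2, 3, 4, 6, 7, 8, 9, 10, 11, 13}. The correct form is (A ∪ B)' = A' ∩ B'.

Identity is invalid: (A ∪ B)' = {3, 13} but A' ∪ B' = {2, 3, 4, 6, 7, 8, 9, 10, 11, 13}. The correct De Morgan law is (A ∪ B)' = A' ∩ B'.


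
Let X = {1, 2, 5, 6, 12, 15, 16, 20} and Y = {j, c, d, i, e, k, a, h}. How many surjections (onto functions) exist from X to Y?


n = |X| = 8, k = |Y| = 8. Surjections via inclusion-exclusion:
S(n,k) = Σ(-1)^i × C(k,i) × (k-i)^n, i=0 to k
i=0: (-1)^0×C(8,0)×8^8 = 16777216
i=1: (-1)^1×C(8,1)×7^8 = -46118408
i=2: (-1)^2×C(8,2)×6^8 = 47029248
i=3: (-1)^3×C(8,3)×5^8 = -21875000
i=4: (-1)^4×C(8,4)×4^8 = 4587520
i=5: (-1)^5×C(8,5)×3^8 = -367416
i=6: (-1)^6×C(8,6)×2^8 = 7168
i=7: (-1)^7×C(8,7)×1^8 = -8
i=8: (-1)^8×C(8,8)×0^8 = 0
Total = 40320

Number of surjections = 40320


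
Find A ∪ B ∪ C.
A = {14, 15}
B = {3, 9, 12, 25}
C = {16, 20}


A ∪ B = {3, 9, 12, 14, 15, 25}
(A ∪ B) ∪ C = {3, 9, 12, 14, 15, 16, 20, 25}

A ∪ B ∪ C = {3, 9, 12, 14, 15, 16, 20, 25}


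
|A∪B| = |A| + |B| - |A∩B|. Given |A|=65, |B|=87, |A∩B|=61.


|A ∪ B| = |A| + |B| - |A ∩ B|
= 65 + 87 - 61
= 91

|A ∪ B| = 91


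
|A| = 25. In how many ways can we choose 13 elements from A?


C(n,k) = n! / (k!(n-k)!)
C(25,13) = 25! / (13!12!)
= 5200300

C(25,13) = 5200300


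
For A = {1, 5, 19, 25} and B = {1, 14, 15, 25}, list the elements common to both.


A ∩ B = elements in both A and B
A = {1, 5, 19, 25}
B = {1, 14, 15, 25}
A ∩ B = {1, 25}

A ∩ B = {1, 25}


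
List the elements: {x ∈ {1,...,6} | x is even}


Checking each candidate:
Condition: even numbers in {1,...,6}
Result = {2, 4, 6}

{2, 4, 6}


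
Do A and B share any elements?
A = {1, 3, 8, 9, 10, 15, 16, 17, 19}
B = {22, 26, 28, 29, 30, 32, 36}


Disjoint means A ∩ B = ∅.
A ∩ B = ∅
A ∩ B = ∅, so A and B are disjoint.

No — A and B share no elements (A ∩ B = ∅), so they are disjoint


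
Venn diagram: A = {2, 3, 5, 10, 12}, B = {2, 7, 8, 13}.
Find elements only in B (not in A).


A = {2, 3, 5, 10, 12}
B = {2, 7, 8, 13}
Region: only in B (not in A)
Elements: {7, 8, 13}

Elements only in B (not in A): {7, 8, 13}


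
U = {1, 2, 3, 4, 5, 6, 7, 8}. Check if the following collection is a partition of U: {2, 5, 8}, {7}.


A partition requires: (1) non-empty parts, (2) pairwise disjoint, (3) union = U
Parts: {2, 5, 8}, {7}
Union of parts: {2, 5, 7, 8}
U = {1, 2, 3, 4, 5, 6, 7, 8}
All non-empty? True
Pairwise disjoint? True
Covers U? False

No, not a valid partition


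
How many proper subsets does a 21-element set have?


Total subsets = 2^n = 2^21 = 2097152
Proper subsets exclude the set itself: 2^n - 1
= 2097152 - 1
= 2097151

Number of proper subsets = 2097151


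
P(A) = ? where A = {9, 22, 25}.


|A| = 3, so |P(A)| = 2^3 = 8
Enumerate subsets by cardinality (0 to 3):
∅, {9}, {22}, {25}, {9, 22}, {9, 25}, {22, 25}, {9, 22, 25}

P(A) has 8 subsets: ∅, {9}, {22}, {25}, {9, 22}, {9, 25}, {22, 25}, {9, 22, 25}


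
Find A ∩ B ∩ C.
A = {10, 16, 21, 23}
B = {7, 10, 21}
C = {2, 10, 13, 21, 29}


A ∩ B = {10, 21}
(A ∩ B) ∩ C = {10, 21}

A ∩ B ∩ C = {10, 21}


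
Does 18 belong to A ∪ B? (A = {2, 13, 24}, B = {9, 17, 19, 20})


A = {2, 13, 24}, B = {9, 17, 19, 20}
A ∪ B = all elements in A or B
A ∪ B = {2, 9, 13, 17, 19, 20, 24}
Checking if 18 ∈ A ∪ B
18 is not in A ∪ B → False

18 ∉ A ∪ B


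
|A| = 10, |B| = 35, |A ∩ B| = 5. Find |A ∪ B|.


|A ∪ B| = |A| + |B| - |A ∩ B|
= 10 + 35 - 5
= 40

|A ∪ B| = 40


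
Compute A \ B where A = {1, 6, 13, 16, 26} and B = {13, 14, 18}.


A \ B = elements in A but not in B
A = {1, 6, 13, 16, 26}
B = {13, 14, 18}
Remove from A any elements in B
A \ B = {1, 6, 16, 26}

A \ B = {1, 6, 16, 26}


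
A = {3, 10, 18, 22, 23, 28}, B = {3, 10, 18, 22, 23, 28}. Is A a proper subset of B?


A ⊂ B requires: A ⊆ B AND A ≠ B.
A ⊆ B? Yes
A = B? Yes
A = B, so A is not a PROPER subset.

No, A is not a proper subset of B


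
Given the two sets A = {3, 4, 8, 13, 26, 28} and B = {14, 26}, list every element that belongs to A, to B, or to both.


A ∪ B = all elements in A or B (or both)
A = {3, 4, 8, 13, 26, 28}
B = {14, 26}
A ∪ B = {3, 4, 8, 13, 14, 26, 28}

A ∪ B = {3, 4, 8, 13, 14, 26, 28}


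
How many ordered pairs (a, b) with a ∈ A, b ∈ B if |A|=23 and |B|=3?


|A × B| = |A| × |B|
= 23 × 3
= 69

|A × B| = 69


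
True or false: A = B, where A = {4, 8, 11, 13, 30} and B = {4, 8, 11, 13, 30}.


Two sets are equal iff they have exactly the same elements.
A = {4, 8, 11, 13, 30}
B = {4, 8, 11, 13, 30}
Same elements → A = B

Yes, A = B


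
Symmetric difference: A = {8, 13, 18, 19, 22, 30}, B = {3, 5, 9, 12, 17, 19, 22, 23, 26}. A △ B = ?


A △ B = (A \ B) ∪ (B \ A) = elements in exactly one of A or B
A \ B = {8, 13, 18, 30}
B \ A = {3, 5, 9, 12, 17, 23, 26}
A △ B = {3, 5, 8, 9, 12, 13, 17, 18, 23, 26, 30}

A △ B = {3, 5, 8, 9, 12, 13, 17, 18, 23, 26, 30}


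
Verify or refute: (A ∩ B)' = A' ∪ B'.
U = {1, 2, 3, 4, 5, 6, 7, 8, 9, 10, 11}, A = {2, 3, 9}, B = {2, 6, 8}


LHS: A ∩ B = {2}
(A ∩ B)' = U \ (A ∩ B) = {1, 3, 4, 5, 6, 7, 8, 9, 10, 11}
A' = {1, 4, 5, 6, 7, 8, 10, 11}, B' = {1, 3, 4, 5, 7, 9, 10, 11}
Claimed RHS: A' ∪ B' = {1, 3, 4, 5, 6, 7, 8, 9, 10, 11}
Identity is VALID: LHS = RHS = {1, 3, 4, 5, 6, 7, 8, 9, 10, 11} ✓

Identity is valid. (A ∩ B)' = A' ∪ B' = {1, 3, 4, 5, 6, 7, 8, 9, 10, 11}


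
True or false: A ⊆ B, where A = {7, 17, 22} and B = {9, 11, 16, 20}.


A ⊆ B means every element of A is in B.
Elements in A not in B: {7, 17, 22}
So A ⊄ B.

No, A ⊄ B


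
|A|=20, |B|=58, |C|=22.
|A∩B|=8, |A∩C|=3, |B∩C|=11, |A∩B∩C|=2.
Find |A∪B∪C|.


|A∪B∪C| = |A|+|B|+|C| - |A∩B|-|A∩C|-|B∩C| + |A∩B∩C|
= 20+58+22 - 8-3-11 + 2
= 100 - 22 + 2
= 80

|A ∪ B ∪ C| = 80


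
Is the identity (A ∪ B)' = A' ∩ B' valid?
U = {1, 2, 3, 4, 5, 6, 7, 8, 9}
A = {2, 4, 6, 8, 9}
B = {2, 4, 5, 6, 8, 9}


LHS: A ∪ B = {2, 4, 5, 6, 8, 9}
(A ∪ B)' = U \ (A ∪ B) = {1, 3, 7}
A' = {1, 3, 5, 7}, B' = {1, 3, 7}
Claimed RHS: A' ∩ B' = {1, 3, 7}
Identity is VALID: LHS = RHS = {1, 3, 7} ✓

Identity is valid. (A ∪ B)' = A' ∩ B' = {1, 3, 7}


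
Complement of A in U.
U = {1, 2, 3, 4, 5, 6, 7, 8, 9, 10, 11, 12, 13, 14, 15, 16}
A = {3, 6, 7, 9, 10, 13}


Aᶜ = U \ A = elements in U but not in A
U = {1, 2, 3, 4, 5, 6, 7, 8, 9, 10, 11, 12, 13, 14, 15, 16}
A = {3, 6, 7, 9, 10, 13}
Aᶜ = {1, 2, 4, 5, 8, 11, 12, 14, 15, 16}

Aᶜ = {1, 2, 4, 5, 8, 11, 12, 14, 15, 16}


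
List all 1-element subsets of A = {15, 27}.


|A| = 2, so A has C(2,1) = 2 subsets of size 1.
Enumerate by choosing 1 elements from A at a time:
{15}, {27}

1-element subsets (2 total): {15}, {27}


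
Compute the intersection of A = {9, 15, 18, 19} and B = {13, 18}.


A ∩ B = elements in both A and B
A = {9, 15, 18, 19}
B = {13, 18}
A ∩ B = {18}

A ∩ B = {18}


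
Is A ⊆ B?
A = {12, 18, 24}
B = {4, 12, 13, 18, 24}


A ⊆ B means every element of A is in B.
All elements of A are in B.
So A ⊆ B.

Yes, A ⊆ B


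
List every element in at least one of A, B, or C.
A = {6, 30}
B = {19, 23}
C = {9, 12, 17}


A ∪ B = {6, 19, 23, 30}
(A ∪ B) ∪ C = {6, 9, 12, 17, 19, 23, 30}

A ∪ B ∪ C = {6, 9, 12, 17, 19, 23, 30}


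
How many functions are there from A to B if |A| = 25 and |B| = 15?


Each of |A| = 25 inputs maps to any of |B| = 15 outputs.
# functions = |B|^|A| = 15^25
= 252511682940423488616943359375

Number of functions = 252511682940423488616943359375


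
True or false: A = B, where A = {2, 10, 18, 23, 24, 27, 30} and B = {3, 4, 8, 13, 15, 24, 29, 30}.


Two sets are equal iff they have exactly the same elements.
A = {2, 10, 18, 23, 24, 27, 30}
B = {3, 4, 8, 13, 15, 24, 29, 30}
Differences: {2, 3, 4, 8, 10, 13, 15, 18, 23, 27, 29}
A ≠ B

No, A ≠ B


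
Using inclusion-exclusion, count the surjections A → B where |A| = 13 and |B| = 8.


n = |A| = 13, k = |B| = 8. Surjections via inclusion-exclusion:
S(n,k) = Σ(-1)^i × C(k,i) × (k-i)^n, i=0 to k
i=0: (-1)^0×C(8,0)×8^13 = 549755813888
i=1: (-1)^1×C(8,1)×7^13 = -775112083256
i=2: (-1)^2×C(8,2)×6^13 = 365699432448
i=3: (-1)^3×C(8,3)×5^13 = -68359375000
i=4: (-1)^4×C(8,4)×4^13 = 4697620480
i=5: (-1)^5×C(8,5)×3^13 = -89282088
i=6: (-1)^6×C(8,6)×2^13 = 229376
i=7: (-1)^7×C(8,7)×1^13 = -8
i=8: (-1)^8×C(8,8)×0^13 = 0
Total = 76592355840

Number of surjections = 76592355840


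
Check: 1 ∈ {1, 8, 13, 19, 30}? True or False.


A = {1, 8, 13, 19, 30}
Checking if 1 is in A
1 is in A → True

1 ∈ A


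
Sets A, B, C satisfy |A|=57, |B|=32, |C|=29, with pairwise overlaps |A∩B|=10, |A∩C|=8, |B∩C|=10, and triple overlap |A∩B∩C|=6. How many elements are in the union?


|A∪B∪C| = |A|+|B|+|C| - |A∩B|-|A∩C|-|B∩C| + |A∩B∩C|
= 57+32+29 - 10-8-10 + 6
= 118 - 28 + 6
= 96

|A ∪ B ∪ C| = 96


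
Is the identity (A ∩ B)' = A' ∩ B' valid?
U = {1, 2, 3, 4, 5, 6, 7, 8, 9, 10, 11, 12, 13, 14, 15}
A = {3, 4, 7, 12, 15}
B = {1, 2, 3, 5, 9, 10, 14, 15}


LHS: A ∩ B = {3, 15}
(A ∩ B)' = U \ (A ∩ B) = {1, 2, 4, 5, 6, 7, 8, 9, 10, 11, 12, 13, 14}
A' = {1, 2, 5, 6, 8, 9, 10, 11, 13, 14}, B' = {4, 6, 7, 8, 11, 12, 13}
Claimed RHS: A' ∩ B' = {6, 8, 11, 13}
Identity is INVALID: LHS = {1, 2, 4, 5, 6, 7, 8, 9, 10, 11, 12, 13, 14} but the RHS claimed here equals {6, 8, 11, 13}. The correct form is (A ∩ B)' = A' ∪ B'.

Identity is invalid: (A ∩ B)' = {1, 2, 4, 5, 6, 7, 8, 9, 10, 11, 12, 13, 14} but A' ∩ B' = {6, 8, 11, 13}. The correct De Morgan law is (A ∩ B)' = A' ∪ B'.


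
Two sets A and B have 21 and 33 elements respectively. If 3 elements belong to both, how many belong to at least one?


|A ∪ B| = |A| + |B| - |A ∩ B|
= 21 + 33 - 3
= 51

|A ∪ B| = 51


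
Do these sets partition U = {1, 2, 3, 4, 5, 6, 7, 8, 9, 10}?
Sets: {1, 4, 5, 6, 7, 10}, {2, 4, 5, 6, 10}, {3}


A partition requires: (1) non-empty parts, (2) pairwise disjoint, (3) union = U
Parts: {1, 4, 5, 6, 7, 10}, {2, 4, 5, 6, 10}, {3}
Union of parts: {1, 2, 3, 4, 5, 6, 7, 10}
U = {1, 2, 3, 4, 5, 6, 7, 8, 9, 10}
All non-empty? True
Pairwise disjoint? False
Covers U? False

No, not a valid partition


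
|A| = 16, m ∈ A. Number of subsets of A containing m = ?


Subsets of A containing m correspond to subsets of A \ {m}, which has 15 elements.
Count = 2^(n-1) = 2^15
= 32768

Number of subsets containing m = 32768


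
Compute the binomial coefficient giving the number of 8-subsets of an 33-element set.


C(n,k) = n! / (k!(n-k)!)
C(33,8) = 33! / (8!25!)
= 13884156

C(33,8) = 13884156


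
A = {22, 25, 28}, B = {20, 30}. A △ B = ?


A △ B = (A \ B) ∪ (B \ A) = elements in exactly one of A or B
A \ B = {22, 25, 28}
B \ A = {20, 30}
A △ B = {20, 22, 25, 28, 30}

A △ B = {20, 22, 25, 28, 30}


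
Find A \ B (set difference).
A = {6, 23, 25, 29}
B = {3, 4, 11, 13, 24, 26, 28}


A \ B = elements in A but not in B
A = {6, 23, 25, 29}
B = {3, 4, 11, 13, 24, 26, 28}
Remove from A any elements in B
A \ B = {6, 23, 25, 29}

A \ B = {6, 23, 25, 29}


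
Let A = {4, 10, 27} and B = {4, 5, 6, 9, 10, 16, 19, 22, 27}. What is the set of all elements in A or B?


A ∪ B = all elements in A or B (or both)
A = {4, 10, 27}
B = {4, 5, 6, 9, 10, 16, 19, 22, 27}
A ∪ B = {4, 5, 6, 9, 10, 16, 19, 22, 27}

A ∪ B = {4, 5, 6, 9, 10, 16, 19, 22, 27}


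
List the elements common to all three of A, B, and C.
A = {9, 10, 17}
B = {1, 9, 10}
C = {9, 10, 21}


A ∩ B = {9, 10}
(A ∩ B) ∩ C = {9, 10}

A ∩ B ∩ C = {9, 10}


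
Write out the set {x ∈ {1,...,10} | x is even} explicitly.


Checking each candidate:
Condition: even numbers in {1,...,10}
Result = {2, 4, 6, 8, 10}

{2, 4, 6, 8, 10}


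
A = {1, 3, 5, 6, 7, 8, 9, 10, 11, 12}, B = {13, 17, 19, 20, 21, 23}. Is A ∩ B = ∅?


Disjoint means A ∩ B = ∅.
A ∩ B = ∅
A ∩ B = ∅, so A and B are disjoint.

Yes, A and B are disjoint


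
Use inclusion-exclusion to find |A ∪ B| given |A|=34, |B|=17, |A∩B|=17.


|A ∪ B| = |A| + |B| - |A ∩ B|
= 34 + 17 - 17
= 34

|A ∪ B| = 34


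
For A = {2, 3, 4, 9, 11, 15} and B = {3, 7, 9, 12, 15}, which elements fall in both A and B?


A = {2, 3, 4, 9, 11, 15}
B = {3, 7, 9, 12, 15}
Region: in both A and B
Elements: {3, 9, 15}

Elements in both A and B: {3, 9, 15}


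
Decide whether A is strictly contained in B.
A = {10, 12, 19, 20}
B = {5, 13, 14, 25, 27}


A ⊂ B requires: A ⊆ B AND A ≠ B.
A ⊆ B? No
A ⊄ B, so A is not a proper subset.

No, A is not a proper subset of B


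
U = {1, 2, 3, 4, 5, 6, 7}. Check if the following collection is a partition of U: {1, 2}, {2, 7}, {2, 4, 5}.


A partition requires: (1) non-empty parts, (2) pairwise disjoint, (3) union = U
Parts: {1, 2}, {2, 7}, {2, 4, 5}
Union of parts: {1, 2, 4, 5, 7}
U = {1, 2, 3, 4, 5, 6, 7}
All non-empty? True
Pairwise disjoint? False
Covers U? False

No, not a valid partition


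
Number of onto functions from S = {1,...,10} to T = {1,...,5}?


n = |S| = 10, k = |T| = 5. Surjections via inclusion-exclusion:
S(n,k) = Σ(-1)^i × C(k,i) × (k-i)^n, i=0 to k
i=0: (-1)^0×C(5,0)×5^10 = 9765625
i=1: (-1)^1×C(5,1)×4^10 = -5242880
i=2: (-1)^2×C(5,2)×3^10 = 590490
i=3: (-1)^3×C(5,3)×2^10 = -10240
i=4: (-1)^4×C(5,4)×1^10 = 5
i=5: (-1)^5×C(5,5)×0^10 = 0
Total = 5103000

Number of surjections = 5103000


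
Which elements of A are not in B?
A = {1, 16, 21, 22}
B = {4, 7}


A \ B = elements in A but not in B
A = {1, 16, 21, 22}
B = {4, 7}
Remove from A any elements in B
A \ B = {1, 16, 21, 22}

A \ B = {1, 16, 21, 22}


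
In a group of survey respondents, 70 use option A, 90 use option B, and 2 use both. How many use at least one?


|A ∪ B| = |A| + |B| - |A ∩ B|
= 70 + 90 - 2
= 158

|A ∪ B| = 158


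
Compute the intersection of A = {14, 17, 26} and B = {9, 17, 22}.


A ∩ B = elements in both A and B
A = {14, 17, 26}
B = {9, 17, 22}
A ∩ B = {17}

A ∩ B = {17}


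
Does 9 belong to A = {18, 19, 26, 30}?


A = {18, 19, 26, 30}
Checking if 9 is in A
9 is not in A → False

9 ∉ A


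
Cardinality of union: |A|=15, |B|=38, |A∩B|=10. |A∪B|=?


|A ∪ B| = |A| + |B| - |A ∩ B|
= 15 + 38 - 10
= 43

|A ∪ B| = 43


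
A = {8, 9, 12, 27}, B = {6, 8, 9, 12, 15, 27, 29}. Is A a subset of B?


A ⊆ B means every element of A is in B.
All elements of A are in B.
So A ⊆ B.

Yes, A ⊆ B


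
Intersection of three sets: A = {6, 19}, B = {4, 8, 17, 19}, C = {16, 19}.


A ∩ B = {19}
(A ∩ B) ∩ C = {19}

A ∩ B ∩ C = {19}


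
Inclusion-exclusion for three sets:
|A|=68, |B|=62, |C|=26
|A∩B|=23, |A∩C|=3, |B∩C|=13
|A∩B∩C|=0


|A∪B∪C| = |A|+|B|+|C| - |A∩B|-|A∩C|-|B∩C| + |A∩B∩C|
= 68+62+26 - 23-3-13 + 0
= 156 - 39 + 0
= 117

|A ∪ B ∪ C| = 117


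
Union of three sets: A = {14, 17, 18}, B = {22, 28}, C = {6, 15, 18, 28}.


A ∪ B = {14, 17, 18, 22, 28}
(A ∪ B) ∪ C = {6, 14, 15, 17, 18, 22, 28}

A ∪ B ∪ C = {6, 14, 15, 17, 18, 22, 28}


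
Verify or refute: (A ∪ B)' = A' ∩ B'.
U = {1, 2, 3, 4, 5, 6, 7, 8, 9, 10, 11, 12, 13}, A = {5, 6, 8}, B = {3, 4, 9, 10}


LHS: A ∪ B = {3, 4, 5, 6, 8, 9, 10}
(A ∪ B)' = U \ (A ∪ B) = {1, 2, 7, 11, 12, 13}
A' = {1, 2, 3, 4, 7, 9, 10, 11, 12, 13}, B' = {1, 2, 5, 6, 7, 8, 11, 12, 13}
Claimed RHS: A' ∩ B' = {1, 2, 7, 11, 12, 13}
Identity is VALID: LHS = RHS = {1, 2, 7, 11, 12, 13} ✓

Identity is valid. (A ∪ B)' = A' ∩ B' = {1, 2, 7, 11, 12, 13}


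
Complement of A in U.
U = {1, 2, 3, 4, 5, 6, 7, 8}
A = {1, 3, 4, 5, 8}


Aᶜ = U \ A = elements in U but not in A
U = {1, 2, 3, 4, 5, 6, 7, 8}
A = {1, 3, 4, 5, 8}
Aᶜ = {2, 6, 7}

Aᶜ = {2, 6, 7}


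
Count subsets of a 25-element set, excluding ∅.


Total subsets = 2^n = 2^25 = 33554432
Non-empty subsets exclude the empty set: 2^n - 1
= 33554432 - 1
= 33554431

Number of non-empty subsets = 33554431


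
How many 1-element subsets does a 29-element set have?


C(n,k) = n! / (k!(n-k)!)
C(29,1) = 29! / (1!28!)
= 29

C(29,1) = 29


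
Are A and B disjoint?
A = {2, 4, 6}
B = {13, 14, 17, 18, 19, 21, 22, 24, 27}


Disjoint means A ∩ B = ∅.
A ∩ B = ∅
A ∩ B = ∅, so A and B are disjoint.

Yes, A and B are disjoint


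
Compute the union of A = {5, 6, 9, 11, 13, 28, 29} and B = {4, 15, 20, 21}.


A ∪ B = all elements in A or B (or both)
A = {5, 6, 9, 11, 13, 28, 29}
B = {4, 15, 20, 21}
A ∪ B = {4, 5, 6, 9, 11, 13, 15, 20, 21, 28, 29}

A ∪ B = {4, 5, 6, 9, 11, 13, 15, 20, 21, 28, 29}


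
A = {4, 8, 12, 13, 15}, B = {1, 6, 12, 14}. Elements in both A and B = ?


A = {4, 8, 12, 13, 15}
B = {1, 6, 12, 14}
Region: in both A and B
Elements: {12}

Elements in both A and B: {12}


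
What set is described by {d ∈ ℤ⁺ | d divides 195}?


Checking each candidate:
Condition: positive divisors of 195
Result = {1, 3, 5, 13, 15, 39, 65, 195}

{1, 3, 5, 13, 15, 39, 65, 195}


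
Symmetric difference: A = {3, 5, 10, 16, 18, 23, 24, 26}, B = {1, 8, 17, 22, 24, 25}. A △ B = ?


A △ B = (A \ B) ∪ (B \ A) = elements in exactly one of A or B
A \ B = {3, 5, 10, 16, 18, 23, 26}
B \ A = {1, 8, 17, 22, 25}
A △ B = {1, 3, 5, 8, 10, 16, 17, 18, 22, 23, 25, 26}

A △ B = {1, 3, 5, 8, 10, 16, 17, 18, 22, 23, 25, 26}


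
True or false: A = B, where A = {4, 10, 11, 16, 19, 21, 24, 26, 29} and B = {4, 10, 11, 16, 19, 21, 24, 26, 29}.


Two sets are equal iff they have exactly the same elements.
A = {4, 10, 11, 16, 19, 21, 24, 26, 29}
B = {4, 10, 11, 16, 19, 21, 24, 26, 29}
Same elements → A = B

Yes, A = B


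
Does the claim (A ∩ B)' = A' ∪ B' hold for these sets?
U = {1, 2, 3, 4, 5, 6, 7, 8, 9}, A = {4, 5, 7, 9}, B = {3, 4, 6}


LHS: A ∩ B = {4}
(A ∩ B)' = U \ (A ∩ B) = {1, 2, 3, 5, 6, 7, 8, 9}
A' = {1, 2, 3, 6, 8}, B' = {1, 2, 5, 7, 8, 9}
Claimed RHS: A' ∪ B' = {1, 2, 3, 5, 6, 7, 8, 9}
Identity is VALID: LHS = RHS = {1, 2, 3, 5, 6, 7, 8, 9} ✓

Identity is valid. (A ∩ B)' = A' ∪ B' = {1, 2, 3, 5, 6, 7, 8, 9}


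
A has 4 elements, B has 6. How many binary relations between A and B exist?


A relation from A to B is any subset of A × B.
|A × B| = 4 × 6 = 24
# relations = 2^|A × B| = 2^24 = 16777216

Number of relations = 16777216


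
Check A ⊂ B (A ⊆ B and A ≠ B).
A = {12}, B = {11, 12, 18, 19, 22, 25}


A ⊂ B requires: A ⊆ B AND A ≠ B.
A ⊆ B? Yes
A = B? No
A ⊂ B: Yes (A is a proper subset of B)

Yes, A ⊂ B


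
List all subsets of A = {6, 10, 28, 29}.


|A| = 4, so |P(A)| = 2^4 = 16
Enumerate subsets by cardinality (0 to 4):
∅, {6}, {10}, {28}, {29}, {6, 10}, {6, 28}, {6, 29}, {10, 28}, {10, 29}, {28, 29}, {6, 10, 28}, {6, 10, 29}, {6, 28, 29}, {10, 28, 29}, {6, 10, 28, 29}

P(A) has 16 subsets: ∅, {6}, {10}, {28}, {29}, {6, 10}, {6, 28}, {6, 29}, {10, 28}, {10, 29}, {28, 29}, {6, 10, 28}, {6, 10, 29}, {6, 28, 29}, {10, 28, 29}, {6, 10, 28, 29}


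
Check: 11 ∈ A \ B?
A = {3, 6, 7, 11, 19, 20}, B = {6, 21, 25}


A = {3, 6, 7, 11, 19, 20}, B = {6, 21, 25}
A \ B = elements in A but not in B
A \ B = {3, 7, 11, 19, 20}
Checking if 11 ∈ A \ B
11 is in A \ B → True

11 ∈ A \ B


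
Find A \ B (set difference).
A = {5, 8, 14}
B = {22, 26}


A \ B = elements in A but not in B
A = {5, 8, 14}
B = {22, 26}
Remove from A any elements in B
A \ B = {5, 8, 14}

A \ B = {5, 8, 14}


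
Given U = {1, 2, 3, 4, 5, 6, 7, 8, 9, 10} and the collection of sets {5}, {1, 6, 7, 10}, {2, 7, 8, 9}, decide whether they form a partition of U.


A partition requires: (1) non-empty parts, (2) pairwise disjoint, (3) union = U
Parts: {5}, {1, 6, 7, 10}, {2, 7, 8, 9}
Union of parts: {1, 2, 5, 6, 7, 8, 9, 10}
U = {1, 2, 3, 4, 5, 6, 7, 8, 9, 10}
All non-empty? True
Pairwise disjoint? False
Covers U? False

No, not a valid partition


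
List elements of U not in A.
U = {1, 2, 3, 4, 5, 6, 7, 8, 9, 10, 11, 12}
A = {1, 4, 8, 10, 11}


Aᶜ = U \ A = elements in U but not in A
U = {1, 2, 3, 4, 5, 6, 7, 8, 9, 10, 11, 12}
A = {1, 4, 8, 10, 11}
Aᶜ = {2, 3, 5, 6, 7, 9, 12}

Aᶜ = {2, 3, 5, 6, 7, 9, 12}


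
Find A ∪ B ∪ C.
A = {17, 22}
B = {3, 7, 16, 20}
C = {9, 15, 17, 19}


A ∪ B = {3, 7, 16, 17, 20, 22}
(A ∪ B) ∪ C = {3, 7, 9, 15, 16, 17, 19, 20, 22}

A ∪ B ∪ C = {3, 7, 9, 15, 16, 17, 19, 20, 22}


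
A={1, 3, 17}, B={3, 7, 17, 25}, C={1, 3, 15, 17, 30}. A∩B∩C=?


A ∩ B = {3, 17}
(A ∩ B) ∩ C = {3, 17}

A ∩ B ∩ C = {3, 17}


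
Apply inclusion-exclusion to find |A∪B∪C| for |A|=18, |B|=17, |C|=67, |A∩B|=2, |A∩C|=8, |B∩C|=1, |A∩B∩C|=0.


|A∪B∪C| = |A|+|B|+|C| - |A∩B|-|A∩C|-|B∩C| + |A∩B∩C|
= 18+17+67 - 2-8-1 + 0
= 102 - 11 + 0
= 91

|A ∪ B ∪ C| = 91


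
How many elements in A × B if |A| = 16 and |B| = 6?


|A × B| = |A| × |B|
= 16 × 6
= 96

|A × B| = 96


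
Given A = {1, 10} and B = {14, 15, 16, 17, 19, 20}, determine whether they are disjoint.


Disjoint means A ∩ B = ∅.
A ∩ B = ∅
A ∩ B = ∅, so A and B are disjoint.

Yes, A and B are disjoint


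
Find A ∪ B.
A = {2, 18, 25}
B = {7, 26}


A ∪ B = all elements in A or B (or both)
A = {2, 18, 25}
B = {7, 26}
A ∪ B = {2, 7, 18, 25, 26}

A ∪ B = {2, 7, 18, 25, 26}


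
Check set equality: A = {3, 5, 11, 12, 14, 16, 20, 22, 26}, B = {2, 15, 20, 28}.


Two sets are equal iff they have exactly the same elements.
A = {3, 5, 11, 12, 14, 16, 20, 22, 26}
B = {2, 15, 20, 28}
Differences: {2, 3, 5, 11, 12, 14, 15, 16, 22, 26, 28}
A ≠ B

No, A ≠ B


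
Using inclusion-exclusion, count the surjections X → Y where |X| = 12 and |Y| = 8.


n = |X| = 12, k = |Y| = 8. Surjections via inclusion-exclusion:
S(n,k) = Σ(-1)^i × C(k,i) × (k-i)^n, i=0 to k
i=0: (-1)^0×C(8,0)×8^12 = 68719476736
i=1: (-1)^1×C(8,1)×7^12 = -110730297608
i=2: (-1)^2×C(8,2)×6^12 = 60949905408
i=3: (-1)^3×C(8,3)×5^12 = -13671875000
i=4: (-1)^4×C(8,4)×4^12 = 1174405120
i=5: (-1)^5×C(8,5)×3^12 = -29760696
i=6: (-1)^6×C(8,6)×2^12 = 114688
i=7: (-1)^7×C(8,7)×1^12 = -8
i=8: (-1)^8×C(8,8)×0^12 = 0
Total = 6411968640

Number of surjections = 6411968640


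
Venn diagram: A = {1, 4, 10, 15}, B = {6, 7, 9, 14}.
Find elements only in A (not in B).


A = {1, 4, 10, 15}
B = {6, 7, 9, 14}
Region: only in A (not in B)
Elements: {1, 4, 10, 15}

Elements only in A (not in B): {1, 4, 10, 15}


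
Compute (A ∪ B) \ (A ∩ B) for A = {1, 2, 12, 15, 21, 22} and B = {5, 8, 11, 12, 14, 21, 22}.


A △ B = (A \ B) ∪ (B \ A) = elements in exactly one of A or B
A \ B = {1, 2, 15}
B \ A = {5, 8, 11, 14}
A △ B = {1, 2, 5, 8, 11, 14, 15}

A △ B = {1, 2, 5, 8, 11, 14, 15}


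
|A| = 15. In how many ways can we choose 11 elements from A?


C(n,k) = n! / (k!(n-k)!)
C(15,11) = 15! / (11!4!)
= 1365

C(15,11) = 1365


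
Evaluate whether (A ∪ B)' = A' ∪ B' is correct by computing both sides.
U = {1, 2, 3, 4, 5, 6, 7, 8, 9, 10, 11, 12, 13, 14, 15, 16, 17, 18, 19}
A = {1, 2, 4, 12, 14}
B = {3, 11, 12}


LHS: A ∪ B = {1, 2, 3, 4, 11, 12, 14}
(A ∪ B)' = U \ (A ∪ B) = {5, 6, 7, 8, 9, 10, 13, 15, 16, 17, 18, 19}
A' = {3, 5, 6, 7, 8, 9, 10, 11, 13, 15, 16, 17, 18, 19}, B' = {1, 2, 4, 5, 6, 7, 8, 9, 10, 13, 14, 15, 16, 17, 18, 19}
Claimed RHS: A' ∪ B' = {1, 2, 3, 4, 5, 6, 7, 8, 9, 10, 11, 13, 14, 15, 16, 17, 18, 19}
Identity is INVALID: LHS = {5, 6, 7, 8, 9, 10, 13, 15, 16, 17, 18, 19} but the RHS claimed here equals {1, 2, 3, 4, 5, 6, 7, 8, 9, 10, 11, 13, 14, 15, 16, 17, 18, 19}. The correct form is (A ∪ B)' = A' ∩ B'.

Identity is invalid: (A ∪ B)' = {5, 6, 7, 8, 9, 10, 13, 15, 16, 17, 18, 19} but A' ∪ B' = {1, 2, 3, 4, 5, 6, 7, 8, 9, 10, 11, 13, 14, 15, 16, 17, 18, 19}. The correct De Morgan law is (A ∪ B)' = A' ∩ B'.


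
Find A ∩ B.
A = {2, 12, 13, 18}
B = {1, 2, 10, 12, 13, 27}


A ∩ B = elements in both A and B
A = {2, 12, 13, 18}
B = {1, 2, 10, 12, 13, 27}
A ∩ B = {2, 12, 13}

A ∩ B = {2, 12, 13}


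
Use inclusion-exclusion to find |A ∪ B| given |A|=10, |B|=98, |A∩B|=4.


|A ∪ B| = |A| + |B| - |A ∩ B|
= 10 + 98 - 4
= 104

|A ∪ B| = 104


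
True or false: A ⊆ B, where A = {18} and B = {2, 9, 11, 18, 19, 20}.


A ⊆ B means every element of A is in B.
All elements of A are in B.
So A ⊆ B.

Yes, A ⊆ B


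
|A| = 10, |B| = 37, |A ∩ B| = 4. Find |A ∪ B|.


|A ∪ B| = |A| + |B| - |A ∩ B|
= 10 + 37 - 4
= 43

|A ∪ B| = 43


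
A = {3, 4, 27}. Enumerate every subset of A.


|A| = 3, so |P(A)| = 2^3 = 8
Enumerate subsets by cardinality (0 to 3):
∅, {3}, {4}, {27}, {3, 4}, {3, 27}, {4, 27}, {3, 4, 27}

P(A) has 8 subsets: ∅, {3}, {4}, {27}, {3, 4}, {3, 27}, {4, 27}, {3, 4, 27}


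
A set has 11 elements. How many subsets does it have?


Number of subsets = 2^n
= 2^11
= 2048

|P(A)| = 2048


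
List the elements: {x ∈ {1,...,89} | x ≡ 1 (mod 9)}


Checking each candidate:
Condition: x in {1,...,89} with x ≡ 1 (mod 9)
Result = {1, 10, 19, 28, 37, 46, 55, 64, 73, 82}

{1, 10, 19, 28, 37, 46, 55, 64, 73, 82}


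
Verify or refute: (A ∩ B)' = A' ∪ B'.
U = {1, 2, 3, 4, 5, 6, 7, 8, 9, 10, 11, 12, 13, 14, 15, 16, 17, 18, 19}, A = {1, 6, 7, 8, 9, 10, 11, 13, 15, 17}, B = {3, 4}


LHS: A ∩ B = ∅
(A ∩ B)' = U \ (A ∩ B) = {1, 2, 3, 4, 5, 6, 7, 8, 9, 10, 11, 12, 13, 14, 15, 16, 17, 18, 19}
A' = {2, 3, 4, 5, 12, 14, 16, 18, 19}, B' = {1, 2, 5, 6, 7, 8, 9, 10, 11, 12, 13, 14, 15, 16, 17, 18, 19}
Claimed RHS: A' ∪ B' = {1, 2, 3, 4, 5, 6, 7, 8, 9, 10, 11, 12, 13, 14, 15, 16, 17, 18, 19}
Identity is VALID: LHS = RHS = {1, 2, 3, 4, 5, 6, 7, 8, 9, 10, 11, 12, 13, 14, 15, 16, 17, 18, 19} ✓

Identity is valid. (A ∩ B)' = A' ∪ B' = {1, 2, 3, 4, 5, 6, 7, 8, 9, 10, 11, 12, 13, 14, 15, 16, 17, 18, 19}


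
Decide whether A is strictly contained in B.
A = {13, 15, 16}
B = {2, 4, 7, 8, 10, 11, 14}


A ⊂ B requires: A ⊆ B AND A ≠ B.
A ⊆ B? No
A ⊄ B, so A is not a proper subset.

No, A is not a proper subset of B


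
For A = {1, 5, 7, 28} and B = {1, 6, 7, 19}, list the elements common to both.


A ∩ B = elements in both A and B
A = {1, 5, 7, 28}
B = {1, 6, 7, 19}
A ∩ B = {1, 7}

A ∩ B = {1, 7}


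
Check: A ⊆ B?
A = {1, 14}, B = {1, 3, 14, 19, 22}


A ⊆ B means every element of A is in B.
All elements of A are in B.
So A ⊆ B.

Yes, A ⊆ B


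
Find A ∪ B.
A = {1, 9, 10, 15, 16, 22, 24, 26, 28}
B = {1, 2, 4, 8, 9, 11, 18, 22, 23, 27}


A ∪ B = all elements in A or B (or both)
A = {1, 9, 10, 15, 16, 22, 24, 26, 28}
B = {1, 2, 4, 8, 9, 11, 18, 22, 23, 27}
A ∪ B = {1, 2, 4, 8, 9, 10, 11, 15, 16, 18, 22, 23, 24, 26, 27, 28}

A ∪ B = {1, 2, 4, 8, 9, 10, 11, 15, 16, 18, 22, 23, 24, 26, 27, 28}


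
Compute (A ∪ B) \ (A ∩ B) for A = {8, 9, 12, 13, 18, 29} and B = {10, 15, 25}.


A △ B = (A \ B) ∪ (B \ A) = elements in exactly one of A or B
A \ B = {8, 9, 12, 13, 18, 29}
B \ A = {10, 15, 25}
A △ B = {8, 9, 10, 12, 13, 15, 18, 25, 29}

A △ B = {8, 9, 10, 12, 13, 15, 18, 25, 29}


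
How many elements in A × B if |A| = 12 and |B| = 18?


|A × B| = |A| × |B|
= 12 × 18
= 216

|A × B| = 216


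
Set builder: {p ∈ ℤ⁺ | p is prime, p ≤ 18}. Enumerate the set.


Checking each candidate:
Condition: primes ≤ 18
Result = {2, 3, 5, 7, 11, 13, 17}

{2, 3, 5, 7, 11, 13, 17}


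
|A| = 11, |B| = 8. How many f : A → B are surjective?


n = |A| = 11, k = |B| = 8. Surjections via inclusion-exclusion:
S(n,k) = Σ(-1)^i × C(k,i) × (k-i)^n, i=0 to k
i=0: (-1)^0×C(8,0)×8^11 = 8589934592
i=1: (-1)^1×C(8,1)×7^11 = -15818613944
i=2: (-1)^2×C(8,2)×6^11 = 10158317568
i=3: (-1)^3×C(8,3)×5^11 = -2734375000
i=4: (-1)^4×C(8,4)×4^11 = 293601280
i=5: (-1)^5×C(8,5)×3^11 = -9920232
i=6: (-1)^6×C(8,6)×2^11 = 57344
i=7: (-1)^7×C(8,7)×1^11 = -8
i=8: (-1)^8×C(8,8)×0^11 = 0
Total = 479001600

Number of surjections = 479001600


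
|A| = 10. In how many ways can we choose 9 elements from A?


C(n,k) = n! / (k!(n-k)!)
C(10,9) = 10! / (9!1!)
= 10

C(10,9) = 10


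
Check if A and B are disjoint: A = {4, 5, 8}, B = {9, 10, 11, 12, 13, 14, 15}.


Disjoint means A ∩ B = ∅.
A ∩ B = ∅
A ∩ B = ∅, so A and B are disjoint.

Yes, A and B are disjoint


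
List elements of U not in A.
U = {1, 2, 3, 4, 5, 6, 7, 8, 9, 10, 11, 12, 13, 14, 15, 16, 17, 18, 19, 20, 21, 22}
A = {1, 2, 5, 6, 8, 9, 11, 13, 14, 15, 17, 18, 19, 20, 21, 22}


Aᶜ = U \ A = elements in U but not in A
U = {1, 2, 3, 4, 5, 6, 7, 8, 9, 10, 11, 12, 13, 14, 15, 16, 17, 18, 19, 20, 21, 22}
A = {1, 2, 5, 6, 8, 9, 11, 13, 14, 15, 17, 18, 19, 20, 21, 22}
Aᶜ = {3, 4, 7, 10, 12, 16}

Aᶜ = {3, 4, 7, 10, 12, 16}


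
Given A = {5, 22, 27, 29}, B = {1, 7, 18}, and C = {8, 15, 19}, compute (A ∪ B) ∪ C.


A ∪ B = {1, 5, 7, 18, 22, 27, 29}
(A ∪ B) ∪ C = {1, 5, 7, 8, 15, 18, 19, 22, 27, 29}

A ∪ B ∪ C = {1, 5, 7, 8, 15, 18, 19, 22, 27, 29}


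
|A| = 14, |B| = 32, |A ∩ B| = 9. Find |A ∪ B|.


|A ∪ B| = |A| + |B| - |A ∩ B|
= 14 + 32 - 9
= 37

|A ∪ B| = 37


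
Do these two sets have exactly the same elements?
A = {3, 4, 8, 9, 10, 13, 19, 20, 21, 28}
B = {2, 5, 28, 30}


Two sets are equal iff they have exactly the same elements.
A = {3, 4, 8, 9, 10, 13, 19, 20, 21, 28}
B = {2, 5, 28, 30}
Differences: {2, 3, 4, 5, 8, 9, 10, 13, 19, 20, 21, 30}
A ≠ B

No, A ≠ B


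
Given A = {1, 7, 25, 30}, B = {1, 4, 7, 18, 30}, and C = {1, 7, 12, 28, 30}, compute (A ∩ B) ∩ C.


A ∩ B = {1, 7, 30}
(A ∩ B) ∩ C = {1, 7, 30}

A ∩ B ∩ C = {1, 7, 30}


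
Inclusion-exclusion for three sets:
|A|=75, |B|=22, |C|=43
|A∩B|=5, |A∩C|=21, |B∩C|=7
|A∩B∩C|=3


|A∪B∪C| = |A|+|B|+|C| - |A∩B|-|A∩C|-|B∩C| + |A∩B∩C|
= 75+22+43 - 5-21-7 + 3
= 140 - 33 + 3
= 110

|A ∪ B ∪ C| = 110


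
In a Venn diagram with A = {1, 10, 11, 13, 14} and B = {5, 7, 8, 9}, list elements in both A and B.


A = {1, 10, 11, 13, 14}
B = {5, 7, 8, 9}
Region: in both A and B
Elements: ∅

Elements in both A and B: ∅


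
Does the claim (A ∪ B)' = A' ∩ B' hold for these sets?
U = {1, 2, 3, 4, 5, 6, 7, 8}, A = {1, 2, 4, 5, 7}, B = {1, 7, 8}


LHS: A ∪ B = {1, 2, 4, 5, 7, 8}
(A ∪ B)' = U \ (A ∪ B) = {3, 6}
A' = {3, 6, 8}, B' = {2, 3, 4, 5, 6}
Claimed RHS: A' ∩ B' = {3, 6}
Identity is VALID: LHS = RHS = {3, 6} ✓

Identity is valid. (A ∪ B)' = A' ∩ B' = {3, 6}


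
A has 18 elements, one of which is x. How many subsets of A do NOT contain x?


Subsets of A avoiding x are subsets of A \ {x}, which has 17 elements.
Count = 2^(n-1) = 2^17
= 131072

Number of subsets avoiding x = 131072


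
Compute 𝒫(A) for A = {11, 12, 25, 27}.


|A| = 4, so |P(A)| = 2^4 = 16
Enumerate subsets by cardinality (0 to 4):
∅, {11}, {12}, {25}, {27}, {11, 12}, {11, 25}, {11, 27}, {12, 25}, {12, 27}, {25, 27}, {11, 12, 25}, {11, 12, 27}, {11, 25, 27}, {12, 25, 27}, {11, 12, 25, 27}

P(A) has 16 subsets: ∅, {11}, {12}, {25}, {27}, {11, 12}, {11, 25}, {11, 27}, {12, 25}, {12, 27}, {25, 27}, {11, 12, 25}, {11, 12, 27}, {11, 25, 27}, {12, 25, 27}, {11, 12, 25, 27}


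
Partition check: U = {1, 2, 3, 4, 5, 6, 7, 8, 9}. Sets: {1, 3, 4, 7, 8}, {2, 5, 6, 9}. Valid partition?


A partition requires: (1) non-empty parts, (2) pairwise disjoint, (3) union = U
Parts: {1, 3, 4, 7, 8}, {2, 5, 6, 9}
Union of parts: {1, 2, 3, 4, 5, 6, 7, 8, 9}
U = {1, 2, 3, 4, 5, 6, 7, 8, 9}
All non-empty? True
Pairwise disjoint? True
Covers U? True

Yes, valid partition


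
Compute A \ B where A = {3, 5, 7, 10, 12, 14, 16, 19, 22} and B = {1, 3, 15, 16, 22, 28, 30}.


A \ B = elements in A but not in B
A = {3, 5, 7, 10, 12, 14, 16, 19, 22}
B = {1, 3, 15, 16, 22, 28, 30}
Remove from A any elements in B
A \ B = {5, 7, 10, 12, 14, 19}

A \ B = {5, 7, 10, 12, 14, 19}


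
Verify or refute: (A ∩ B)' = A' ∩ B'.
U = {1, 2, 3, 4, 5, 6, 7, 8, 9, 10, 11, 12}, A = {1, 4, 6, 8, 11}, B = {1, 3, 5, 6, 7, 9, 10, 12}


LHS: A ∩ B = {1, 6}
(A ∩ B)' = U \ (A ∩ B) = {2, 3, 4, 5, 7, 8, 9, 10, 11, 12}
A' = {2, 3, 5, 7, 9, 10, 12}, B' = {2, 4, 8, 11}
Claimed RHS: A' ∩ B' = {2}
Identity is INVALID: LHS = {2, 3, 4, 5, 7, 8, 9, 10, 11, 12} but the RHS claimed here equals {2}. The correct form is (A ∩ B)' = A' ∪ B'.

Identity is invalid: (A ∩ B)' = {2, 3, 4, 5, 7, 8, 9, 10, 11, 12} but A' ∩ B' = {2}. The correct De Morgan law is (A ∩ B)' = A' ∪ B'.


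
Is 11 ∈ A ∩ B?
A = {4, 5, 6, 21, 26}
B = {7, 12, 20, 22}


A = {4, 5, 6, 21, 26}, B = {7, 12, 20, 22}
A ∩ B = elements in both A and B
A ∩ B = ∅
Checking if 11 ∈ A ∩ B
11 is not in A ∩ B → False

11 ∉ A ∩ B


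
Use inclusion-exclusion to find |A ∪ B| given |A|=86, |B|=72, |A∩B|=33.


|A ∪ B| = |A| + |B| - |A ∩ B|
= 86 + 72 - 33
= 125

|A ∪ B| = 125


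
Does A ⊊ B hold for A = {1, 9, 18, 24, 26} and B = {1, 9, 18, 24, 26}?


A ⊂ B requires: A ⊆ B AND A ≠ B.
A ⊆ B? Yes
A = B? Yes
A = B, so A is not a PROPER subset.

No, A is not a proper subset of B


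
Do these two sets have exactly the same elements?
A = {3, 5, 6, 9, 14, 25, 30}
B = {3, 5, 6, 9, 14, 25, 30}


Two sets are equal iff they have exactly the same elements.
A = {3, 5, 6, 9, 14, 25, 30}
B = {3, 5, 6, 9, 14, 25, 30}
Same elements → A = B

Yes, A = B


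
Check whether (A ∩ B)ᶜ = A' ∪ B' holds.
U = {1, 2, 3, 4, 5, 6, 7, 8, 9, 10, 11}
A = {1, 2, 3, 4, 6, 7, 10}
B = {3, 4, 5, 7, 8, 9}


LHS: A ∩ B = {3, 4, 7}
(A ∩ B)' = U \ (A ∩ B) = {1, 2, 5, 6, 8, 9, 10, 11}
A' = {5, 8, 9, 11}, B' = {1, 2, 6, 10, 11}
Claimed RHS: A' ∪ B' = {1, 2, 5, 6, 8, 9, 10, 11}
Identity is VALID: LHS = RHS = {1, 2, 5, 6, 8, 9, 10, 11} ✓

Identity is valid. (A ∩ B)' = A' ∪ B' = {1, 2, 5, 6, 8, 9, 10, 11}


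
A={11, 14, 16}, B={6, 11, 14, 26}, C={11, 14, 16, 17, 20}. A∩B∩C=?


A ∩ B = {11, 14}
(A ∩ B) ∩ C = {11, 14}

A ∩ B ∩ C = {11, 14}


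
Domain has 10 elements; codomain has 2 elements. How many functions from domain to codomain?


Each of |A| = 10 inputs maps to any of |B| = 2 outputs.
# functions = |B|^|A| = 2^10
= 1024

Number of functions = 1024
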